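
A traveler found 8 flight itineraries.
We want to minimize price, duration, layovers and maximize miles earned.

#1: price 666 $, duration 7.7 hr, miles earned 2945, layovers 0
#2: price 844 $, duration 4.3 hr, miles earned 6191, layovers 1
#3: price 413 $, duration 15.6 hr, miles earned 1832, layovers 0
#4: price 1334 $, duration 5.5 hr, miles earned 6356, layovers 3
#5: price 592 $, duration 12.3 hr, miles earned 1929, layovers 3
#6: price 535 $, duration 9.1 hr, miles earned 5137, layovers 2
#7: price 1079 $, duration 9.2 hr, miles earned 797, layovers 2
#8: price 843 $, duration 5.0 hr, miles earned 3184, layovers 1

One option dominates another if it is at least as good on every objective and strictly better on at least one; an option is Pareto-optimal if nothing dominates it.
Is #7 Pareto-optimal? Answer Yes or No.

No

#1 vs #7: price 666≤1079, duration 7.7≤9.2, miles earned 2945≥797, layovers 0≤2 — #1 is at least as good on every objective and strictly better on at least one, so #1 dominates #7.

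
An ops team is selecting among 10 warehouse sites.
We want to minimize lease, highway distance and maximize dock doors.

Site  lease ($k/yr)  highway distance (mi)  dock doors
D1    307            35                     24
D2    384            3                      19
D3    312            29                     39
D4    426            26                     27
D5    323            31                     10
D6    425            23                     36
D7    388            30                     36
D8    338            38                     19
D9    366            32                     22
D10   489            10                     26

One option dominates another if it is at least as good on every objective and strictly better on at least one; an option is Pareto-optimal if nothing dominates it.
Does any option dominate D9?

Yes

D3 vs D9: lease 312≤366, highway distance 29≤32, dock doors 39≥22 — D3 is at least as good on every objective and strictly better on at least one, so D3 dominates D9.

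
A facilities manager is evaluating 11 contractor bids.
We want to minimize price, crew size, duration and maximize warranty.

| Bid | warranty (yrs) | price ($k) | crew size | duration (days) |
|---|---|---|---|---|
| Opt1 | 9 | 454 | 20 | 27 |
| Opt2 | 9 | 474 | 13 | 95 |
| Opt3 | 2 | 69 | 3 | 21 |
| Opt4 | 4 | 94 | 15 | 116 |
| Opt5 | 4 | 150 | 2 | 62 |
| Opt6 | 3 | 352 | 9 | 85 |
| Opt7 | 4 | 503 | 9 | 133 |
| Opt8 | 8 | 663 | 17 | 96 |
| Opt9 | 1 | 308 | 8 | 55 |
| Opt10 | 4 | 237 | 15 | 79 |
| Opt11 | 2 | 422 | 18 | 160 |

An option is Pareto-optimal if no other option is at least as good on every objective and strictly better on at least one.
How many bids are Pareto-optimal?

Opt1: not dominated.
Opt2: not dominated.
Opt3: not dominated (best price).
Opt4: not dominated.
Opt5: not dominated (best crew size).
Opt6: dominated by Opt5 (warranty 4≥3, price 150≤352, crew size 2≤9, duration 62≤85).
Opt7: dominated by Opt5 (warranty 4≥4, price 150≤503, crew size 2≤9, duration 62≤133).
Opt8: dominated by Opt2 (warranty 9≥8, price 474≤663, crew size 13≤17, duration 95≤96).
Opt9: dominated by Opt3 (warranty 2≥1, price 69≤308, crew size 3≤8, duration 21≤55).
Opt10: dominated by Opt5 (warranty 4≥4, price 150≤237, crew size 2≤15, duration 62≤79).
Opt11: dominated by Opt3 (warranty 2≥2, price 69≤422, crew size 3≤18, duration 21≤160).
Pareto-optimal: Opt1, Opt2, Opt3, Opt4, Opt5 → 5.

5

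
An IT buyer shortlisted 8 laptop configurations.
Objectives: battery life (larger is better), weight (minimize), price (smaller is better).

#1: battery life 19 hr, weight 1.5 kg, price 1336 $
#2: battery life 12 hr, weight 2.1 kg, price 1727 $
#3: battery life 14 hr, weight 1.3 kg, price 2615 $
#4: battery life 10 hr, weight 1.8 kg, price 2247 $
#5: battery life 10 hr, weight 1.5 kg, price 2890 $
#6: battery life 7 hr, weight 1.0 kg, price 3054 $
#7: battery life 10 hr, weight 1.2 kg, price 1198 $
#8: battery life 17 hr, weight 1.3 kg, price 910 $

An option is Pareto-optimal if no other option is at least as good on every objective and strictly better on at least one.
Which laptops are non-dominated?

#1, #6, #7, #8

#1: not dominated (best battery life).
#2: dominated by #1 (battery life 19≥12, weight 1.5≤2.1, price 1336≤1727).
#3: dominated by #8 (battery life 17≥14, weight 1.3≤1.3, price 910≤2615).
#4: dominated by #1 (battery life 19≥10, weight 1.5≤1.8, price 1336≤2247).
#5: dominated by #1 (battery life 19≥10, weight 1.5≤1.5, price 1336≤2890).
#6: not dominated (best weight).
#7: not dominated.
#8: not dominated (best price).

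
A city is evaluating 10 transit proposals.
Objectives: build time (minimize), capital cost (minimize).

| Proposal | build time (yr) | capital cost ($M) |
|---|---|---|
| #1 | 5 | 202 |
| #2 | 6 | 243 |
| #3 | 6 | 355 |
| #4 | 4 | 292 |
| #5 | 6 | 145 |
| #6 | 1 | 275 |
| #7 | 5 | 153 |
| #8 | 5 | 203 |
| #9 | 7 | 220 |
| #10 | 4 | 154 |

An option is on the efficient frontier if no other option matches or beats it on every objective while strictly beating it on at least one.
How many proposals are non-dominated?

#1: dominated by #7 (build time 5≤5, capital cost 153≤202).
#2: dominated by #1 (build time 5≤6, capital cost 202≤243).
#3: dominated by #1 (build time 5≤6, capital cost 202≤355).
#4: dominated by #6 (build time 1≤4, capital cost 275≤292).
#5: not dominated (best capital cost).
#6: not dominated (best build time).
#7: not dominated.
#8: dominated by #1 (build time 5≤5, capital cost 202≤203).
#9: dominated by #1 (build time 5≤7, capital cost 202≤220).
#10: not dominated.
Pareto-optimal: #5, #6, #7, #10 → 4.

4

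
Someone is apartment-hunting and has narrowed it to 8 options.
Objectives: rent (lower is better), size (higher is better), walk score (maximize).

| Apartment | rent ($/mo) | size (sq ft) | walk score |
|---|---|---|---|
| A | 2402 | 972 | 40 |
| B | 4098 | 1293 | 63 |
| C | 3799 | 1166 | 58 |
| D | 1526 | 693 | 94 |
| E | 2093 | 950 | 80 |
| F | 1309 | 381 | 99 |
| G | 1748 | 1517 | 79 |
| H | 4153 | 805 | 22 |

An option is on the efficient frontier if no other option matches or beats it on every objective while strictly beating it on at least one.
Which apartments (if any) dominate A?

G: rent 1748≤2402, size 1517≥972, walk score 79≥40 — dominates A.
Others (B, C, D, E, F, H) are each worse than A on at least one objective.

G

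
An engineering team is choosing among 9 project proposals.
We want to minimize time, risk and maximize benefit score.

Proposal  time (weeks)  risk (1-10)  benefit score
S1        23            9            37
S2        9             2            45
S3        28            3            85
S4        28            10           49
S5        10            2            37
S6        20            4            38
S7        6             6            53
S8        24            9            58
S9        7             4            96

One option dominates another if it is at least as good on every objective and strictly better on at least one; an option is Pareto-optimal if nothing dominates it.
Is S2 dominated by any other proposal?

No

S1: worse on time (23 vs 9).
S3: worse on time (28 vs 9).
S4: worse on time (28 vs 9).
S5: worse on time (10 vs 9).
S6: worse on time (20 vs 9).
S7: worse on risk (6 vs 2).
S8: worse on time (24 vs 9).
S9: worse on risk (4 vs 2).
No option is at least as good as S2 on every objective and strictly better on one.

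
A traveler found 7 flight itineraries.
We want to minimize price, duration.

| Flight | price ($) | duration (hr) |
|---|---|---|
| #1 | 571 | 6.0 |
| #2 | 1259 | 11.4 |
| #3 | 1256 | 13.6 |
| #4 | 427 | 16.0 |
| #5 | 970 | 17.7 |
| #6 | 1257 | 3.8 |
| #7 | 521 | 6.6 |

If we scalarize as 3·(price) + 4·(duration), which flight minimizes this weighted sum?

#1: 3·571 + 4·6.0 = 1737.0
#2: 3·1259 + 4·11.4 = 3822.6
#3: 3·1256 + 4·13.6 = 3822.4
#4: 3·427 + 4·16.0 = 1345.0
#5: 3·970 + 4·17.7 = 2980.8
#6: 3·1257 + 4·3.8 = 3786.2
#7: 3·521 + 4·6.6 = 1589.4
Lowest: #4 at 1345.0.

#4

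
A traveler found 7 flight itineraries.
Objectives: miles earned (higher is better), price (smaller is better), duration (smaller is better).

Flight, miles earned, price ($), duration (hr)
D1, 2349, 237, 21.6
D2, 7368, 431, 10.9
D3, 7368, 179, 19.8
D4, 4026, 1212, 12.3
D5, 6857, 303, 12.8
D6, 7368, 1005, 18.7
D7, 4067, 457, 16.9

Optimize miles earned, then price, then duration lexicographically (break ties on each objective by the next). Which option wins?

D3

First maximize miles earned: best is 7368, kept {D2, D3, D6}.
Then minimize price: best is 179, kept {D3}.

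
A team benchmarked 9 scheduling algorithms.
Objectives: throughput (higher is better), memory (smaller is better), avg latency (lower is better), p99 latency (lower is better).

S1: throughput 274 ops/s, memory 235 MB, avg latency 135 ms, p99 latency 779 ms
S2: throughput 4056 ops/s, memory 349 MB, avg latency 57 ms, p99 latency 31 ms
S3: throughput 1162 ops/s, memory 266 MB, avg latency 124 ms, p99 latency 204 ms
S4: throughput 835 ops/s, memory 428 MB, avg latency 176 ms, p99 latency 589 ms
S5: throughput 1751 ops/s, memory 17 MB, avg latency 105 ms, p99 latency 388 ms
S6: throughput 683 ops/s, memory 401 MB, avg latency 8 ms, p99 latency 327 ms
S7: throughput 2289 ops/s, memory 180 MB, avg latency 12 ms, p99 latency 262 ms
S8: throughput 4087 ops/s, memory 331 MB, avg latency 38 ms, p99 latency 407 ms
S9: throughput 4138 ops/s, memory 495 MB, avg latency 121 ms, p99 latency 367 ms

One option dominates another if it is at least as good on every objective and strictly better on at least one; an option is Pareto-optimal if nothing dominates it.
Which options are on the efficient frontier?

S1: dominated by S5 (throughput 1751≥274, memory 17≤235, avg latency 105≤135, p99 latency 388≤779).
S2: not dominated (best p99 latency).
S3: not dominated.
S4: dominated by S2 (throughput 4056≥835, memory 349≤428, avg latency 57≤176, p99 latency 31≤589).
S5: not dominated (best memory).
S6: not dominated (best avg latency).
S7: not dominated.
S8: not dominated.
S9: not dominated (best throughput).

S2, S3, S5, S6, S7, S8, S9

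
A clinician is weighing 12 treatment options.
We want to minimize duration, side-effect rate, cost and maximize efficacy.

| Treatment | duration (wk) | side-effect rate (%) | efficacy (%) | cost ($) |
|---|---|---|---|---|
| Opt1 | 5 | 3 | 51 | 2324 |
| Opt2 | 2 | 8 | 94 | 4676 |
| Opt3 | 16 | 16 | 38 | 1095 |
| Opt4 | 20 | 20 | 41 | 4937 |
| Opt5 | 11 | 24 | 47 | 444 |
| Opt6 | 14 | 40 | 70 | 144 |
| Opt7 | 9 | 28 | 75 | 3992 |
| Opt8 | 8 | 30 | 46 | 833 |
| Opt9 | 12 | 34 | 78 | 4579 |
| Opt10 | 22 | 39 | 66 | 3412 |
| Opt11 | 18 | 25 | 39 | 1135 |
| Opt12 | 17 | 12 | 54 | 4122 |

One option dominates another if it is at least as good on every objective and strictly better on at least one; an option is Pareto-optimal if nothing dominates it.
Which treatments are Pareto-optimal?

Opt1, Opt2, Opt3, Opt5, Opt6, Opt7, Opt8, Opt9, Opt10, Opt12

Opt1: not dominated (best side-effect rate).
Opt2: not dominated (best duration).
Opt3: not dominated.
Opt4: dominated by Opt1 (duration 5≤20, side-effect rate 3≤20, efficacy 51≥41, cost 2324≤4937).
Opt5: not dominated.
Opt6: not dominated (best cost).
Opt7: not dominated.
Opt8: not dominated.
Opt9: not dominated.
Opt10: not dominated.
Opt11: dominated by Opt5 (duration 11≤18, side-effect rate 24≤25, efficacy 47≥39, cost 444≤1135).
Opt12: not dominated.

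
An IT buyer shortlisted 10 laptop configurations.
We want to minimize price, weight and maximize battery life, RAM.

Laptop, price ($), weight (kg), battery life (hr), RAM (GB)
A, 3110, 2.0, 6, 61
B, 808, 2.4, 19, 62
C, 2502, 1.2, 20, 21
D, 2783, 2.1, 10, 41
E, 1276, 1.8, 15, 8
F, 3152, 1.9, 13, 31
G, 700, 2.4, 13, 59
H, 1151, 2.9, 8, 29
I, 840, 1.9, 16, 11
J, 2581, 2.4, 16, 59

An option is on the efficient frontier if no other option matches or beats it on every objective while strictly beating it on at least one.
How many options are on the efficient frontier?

A: not dominated.
B: not dominated (best RAM).
C: not dominated (best weight).
D: not dominated.
E: not dominated.
F: not dominated.
G: not dominated (best price).
H: dominated by B (price 808≤1151, weight 2.4≤2.9, battery life 19≥8, RAM 62≥29).
I: not dominated.
J: dominated by B (price 808≤2581, weight 2.4≤2.4, battery life 19≥16, RAM 62≥59).
Pareto-optimal: A, B, C, D, E, F, G, I → 8.

8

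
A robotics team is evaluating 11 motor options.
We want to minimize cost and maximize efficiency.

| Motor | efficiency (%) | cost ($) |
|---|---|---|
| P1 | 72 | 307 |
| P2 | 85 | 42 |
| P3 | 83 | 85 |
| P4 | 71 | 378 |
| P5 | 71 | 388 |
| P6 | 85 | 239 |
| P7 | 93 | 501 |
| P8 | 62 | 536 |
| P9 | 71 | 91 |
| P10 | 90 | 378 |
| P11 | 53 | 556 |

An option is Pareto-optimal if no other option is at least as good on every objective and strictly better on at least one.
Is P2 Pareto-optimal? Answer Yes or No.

P1: worse on efficiency (72 vs 85).
P3: worse on efficiency (83 vs 85).
P4: worse on efficiency (71 vs 85).
P5: worse on efficiency (71 vs 85).
P6: worse on cost (239 vs 42).
P7: worse on cost (501 vs 42).
P8: worse on efficiency (62 vs 85).
P9: worse on efficiency (71 vs 85).
P10: worse on cost (378 vs 42).
P11: worse on efficiency (53 vs 85).
No option is at least as good as P2 on every objective and strictly better on one.

Yes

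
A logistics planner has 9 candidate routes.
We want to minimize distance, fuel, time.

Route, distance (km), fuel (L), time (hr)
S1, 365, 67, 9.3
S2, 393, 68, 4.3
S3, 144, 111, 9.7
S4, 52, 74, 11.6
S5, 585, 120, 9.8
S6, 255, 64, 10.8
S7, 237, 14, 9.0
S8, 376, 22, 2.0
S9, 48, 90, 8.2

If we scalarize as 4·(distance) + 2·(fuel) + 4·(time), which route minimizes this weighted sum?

S1: 4·365 + 2·67 + 4·9.3 = 1631.2
S2: 4·393 + 2·68 + 4·4.3 = 1725.2
S3: 4·144 + 2·111 + 4·9.7 = 836.8
S4: 4·52 + 2·74 + 4·11.6 = 402.4
S5: 4·585 + 2·120 + 4·9.8 = 2619.2
S6: 4·255 + 2·64 + 4·10.8 = 1191.2
S7: 4·237 + 2·14 + 4·9.0 = 1012.0
S8: 4·376 + 2·22 + 4·2.0 = 1556.0
S9: 4·48 + 2·90 + 4·8.2 = 404.8
Lowest: S4 at 402.4.

S4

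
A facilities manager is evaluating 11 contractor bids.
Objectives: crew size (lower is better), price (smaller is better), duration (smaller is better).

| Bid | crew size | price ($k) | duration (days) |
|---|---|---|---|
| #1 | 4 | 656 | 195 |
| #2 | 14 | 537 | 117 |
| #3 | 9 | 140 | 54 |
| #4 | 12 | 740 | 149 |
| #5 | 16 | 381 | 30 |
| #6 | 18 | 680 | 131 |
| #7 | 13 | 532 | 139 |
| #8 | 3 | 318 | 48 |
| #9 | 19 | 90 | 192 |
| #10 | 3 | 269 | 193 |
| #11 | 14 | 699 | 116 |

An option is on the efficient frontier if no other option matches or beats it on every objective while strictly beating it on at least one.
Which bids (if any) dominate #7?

#3: crew size 9≤13, price 140≤532, duration 54≤139 — dominates #7.
#8: crew size 3≤13, price 318≤532, duration 48≤139 — dominates #7.
Others (#1, #2, #4, #5, #6, #9, #10, #11) are each worse than #7 on at least one objective.

#3, #8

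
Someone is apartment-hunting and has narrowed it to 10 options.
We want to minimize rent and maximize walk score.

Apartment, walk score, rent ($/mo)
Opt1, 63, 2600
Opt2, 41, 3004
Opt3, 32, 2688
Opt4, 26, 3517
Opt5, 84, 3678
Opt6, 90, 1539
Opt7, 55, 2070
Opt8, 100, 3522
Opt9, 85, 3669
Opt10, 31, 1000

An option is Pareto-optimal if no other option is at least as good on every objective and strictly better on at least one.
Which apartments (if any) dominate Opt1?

Opt6: walk score 90≥63, rent 1539≤2600 — dominates Opt1.
Others (Opt2, Opt3, Opt4, Opt5, Opt7, Opt8, Opt9, Opt10) are each worse than Opt1 on at least one objective.

Opt6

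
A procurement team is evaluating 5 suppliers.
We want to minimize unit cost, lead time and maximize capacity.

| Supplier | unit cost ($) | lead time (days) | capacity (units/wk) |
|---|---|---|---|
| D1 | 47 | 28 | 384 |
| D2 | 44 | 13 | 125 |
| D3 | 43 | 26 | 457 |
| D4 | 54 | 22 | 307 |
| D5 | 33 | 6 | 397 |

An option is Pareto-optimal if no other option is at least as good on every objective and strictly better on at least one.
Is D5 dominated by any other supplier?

D1: worse on unit cost (47 vs 33).
D2: worse on unit cost (44 vs 33).
D3: worse on unit cost (43 vs 33).
D4: worse on unit cost (54 vs 33).
No option is at least as good as D5 on every objective and strictly better on one.

No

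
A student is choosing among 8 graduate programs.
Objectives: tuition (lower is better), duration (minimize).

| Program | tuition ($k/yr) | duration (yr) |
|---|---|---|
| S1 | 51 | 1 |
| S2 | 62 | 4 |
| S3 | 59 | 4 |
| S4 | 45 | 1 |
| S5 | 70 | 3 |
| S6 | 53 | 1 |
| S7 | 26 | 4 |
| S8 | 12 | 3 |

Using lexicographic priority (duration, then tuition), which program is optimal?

First minimize duration: best is 1, kept {S1, S4, S6}.
Then minimize tuition: best is 45, kept {S4}.

S4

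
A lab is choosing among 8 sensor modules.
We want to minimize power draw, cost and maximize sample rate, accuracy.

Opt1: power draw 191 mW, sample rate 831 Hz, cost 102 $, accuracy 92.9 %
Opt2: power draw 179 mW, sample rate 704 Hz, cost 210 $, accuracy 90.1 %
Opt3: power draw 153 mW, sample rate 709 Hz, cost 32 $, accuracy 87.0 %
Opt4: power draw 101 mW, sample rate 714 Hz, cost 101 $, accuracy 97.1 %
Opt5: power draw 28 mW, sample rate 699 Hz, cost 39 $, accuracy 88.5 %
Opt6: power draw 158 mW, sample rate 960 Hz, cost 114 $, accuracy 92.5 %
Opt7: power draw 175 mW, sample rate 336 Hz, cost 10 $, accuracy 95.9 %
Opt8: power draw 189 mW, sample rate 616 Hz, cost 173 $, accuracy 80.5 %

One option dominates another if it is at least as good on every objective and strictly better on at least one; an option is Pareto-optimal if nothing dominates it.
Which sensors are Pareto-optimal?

Opt1, Opt3, Opt4, Opt5, Opt6, Opt7

Opt1: not dominated.
Opt2: dominated by Opt4 (power draw 101≤179, sample rate 714≥704, cost 101≤210, accuracy 97.1≥90.1).
Opt3: not dominated.
Opt4: not dominated (best accuracy).
Opt5: not dominated (best power draw).
Opt6: not dominated (best sample rate).
Opt7: not dominated (best cost).
Opt8: dominated by Opt3 (power draw 153≤189, sample rate 709≥616, cost 32≤173, accuracy 87.0≥80.5).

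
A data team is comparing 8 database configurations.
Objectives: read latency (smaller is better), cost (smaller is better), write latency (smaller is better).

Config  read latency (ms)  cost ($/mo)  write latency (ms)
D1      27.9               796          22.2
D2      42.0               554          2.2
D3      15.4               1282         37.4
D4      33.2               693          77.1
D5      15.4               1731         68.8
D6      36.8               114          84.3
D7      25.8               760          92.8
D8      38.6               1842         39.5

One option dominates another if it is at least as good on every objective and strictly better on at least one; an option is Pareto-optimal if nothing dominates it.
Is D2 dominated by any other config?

D1: worse on cost (796 vs 554).
D3: worse on cost (1282 vs 554).
D4: worse on cost (693 vs 554).
D5: worse on cost (1731 vs 554).
D6: worse on write latency (84.3 vs 2.2).
D7: worse on cost (760 vs 554).
D8: worse on cost (1842 vs 554).
No option is at least as good as D2 on every objective and strictly better on one.

No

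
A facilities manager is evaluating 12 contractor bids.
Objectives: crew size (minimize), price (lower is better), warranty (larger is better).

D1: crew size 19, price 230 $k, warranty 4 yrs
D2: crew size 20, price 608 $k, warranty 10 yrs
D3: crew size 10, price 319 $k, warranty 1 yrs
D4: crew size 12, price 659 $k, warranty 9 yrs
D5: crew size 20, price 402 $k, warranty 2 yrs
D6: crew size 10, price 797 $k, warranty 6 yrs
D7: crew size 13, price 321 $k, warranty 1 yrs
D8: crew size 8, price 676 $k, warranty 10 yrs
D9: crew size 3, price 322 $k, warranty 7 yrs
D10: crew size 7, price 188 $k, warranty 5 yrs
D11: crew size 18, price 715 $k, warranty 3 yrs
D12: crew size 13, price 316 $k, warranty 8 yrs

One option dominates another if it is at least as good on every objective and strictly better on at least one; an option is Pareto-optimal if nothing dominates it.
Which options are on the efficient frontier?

D2, D4, D8, D9, D10, D12

D1: dominated by D10 (crew size 7≤19, price 188≤230, warranty 5≥4).
D2: not dominated.
D3: dominated by D10 (crew size 7≤10, price 188≤319, warranty 5≥1).
D4: not dominated.
D5: dominated by D1 (crew size 19≤20, price 230≤402, warranty 4≥2).
D6: dominated by D8 (crew size 8≤10, price 676≤797, warranty 10≥6).
D7: dominated by D3 (crew size 10≤13, price 319≤321, warranty 1≥1).
D8: not dominated.
D9: not dominated (best crew size).
D10: not dominated (best price).
D11: dominated by D4 (crew size 12≤18, price 659≤715, warranty 9≥3).
D12: not dominated.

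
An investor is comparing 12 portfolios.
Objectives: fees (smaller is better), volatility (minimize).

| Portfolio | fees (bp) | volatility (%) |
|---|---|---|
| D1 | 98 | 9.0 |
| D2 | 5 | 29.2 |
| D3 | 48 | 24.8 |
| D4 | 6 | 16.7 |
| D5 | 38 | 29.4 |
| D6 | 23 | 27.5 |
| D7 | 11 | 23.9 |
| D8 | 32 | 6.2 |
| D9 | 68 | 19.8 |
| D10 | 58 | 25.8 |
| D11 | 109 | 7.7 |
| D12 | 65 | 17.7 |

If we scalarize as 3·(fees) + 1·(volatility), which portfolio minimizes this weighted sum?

D1: 3·98 + 1·9.0 = 303.0
D2: 3·5 + 1·29.2 = 44.2
D3: 3·48 + 1·24.8 = 168.8
D4: 3·6 + 1·16.7 = 34.7
D5: 3·38 + 1·29.4 = 143.4
D6: 3·23 + 1·27.5 = 96.5
D7: 3·11 + 1·23.9 = 56.9
D8: 3·32 + 1·6.2 = 102.2
D9: 3·68 + 1·19.8 = 223.8
D10: 3·58 + 1·25.8 = 199.8
D11: 3·109 + 1·7.7 = 334.7
D12: 3·65 + 1·17.7 = 212.7
Lowest: D4 at 34.7.

D4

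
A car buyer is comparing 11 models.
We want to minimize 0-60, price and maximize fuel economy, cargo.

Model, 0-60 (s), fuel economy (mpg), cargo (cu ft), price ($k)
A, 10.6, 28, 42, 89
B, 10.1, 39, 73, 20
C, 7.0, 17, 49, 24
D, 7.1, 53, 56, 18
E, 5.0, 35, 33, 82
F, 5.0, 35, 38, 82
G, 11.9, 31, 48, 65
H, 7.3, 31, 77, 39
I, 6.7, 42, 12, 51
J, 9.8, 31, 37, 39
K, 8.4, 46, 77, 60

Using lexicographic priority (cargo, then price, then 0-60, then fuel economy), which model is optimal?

H

First maximize cargo: best is 77, kept {H, K}.
Then minimize price: best is 39, kept {H}.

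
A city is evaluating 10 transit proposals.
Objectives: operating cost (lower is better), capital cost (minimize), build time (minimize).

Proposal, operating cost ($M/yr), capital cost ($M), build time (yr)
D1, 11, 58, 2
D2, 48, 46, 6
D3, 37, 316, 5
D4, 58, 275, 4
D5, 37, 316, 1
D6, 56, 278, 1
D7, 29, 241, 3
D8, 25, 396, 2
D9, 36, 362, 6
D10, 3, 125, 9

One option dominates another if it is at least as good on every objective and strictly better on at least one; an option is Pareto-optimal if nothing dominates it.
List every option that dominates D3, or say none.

D1, D5, D7

D1: operating cost 11≤37, capital cost 58≤316, build time 2≤5 — dominates D3.
D5: operating cost 37≤37, capital cost 316≤316, build time 1≤5 — dominates D3.
D7: operating cost 29≤37, capital cost 241≤316, build time 3≤5 — dominates D3.
Others (D2, D4, D6, D8, D9, D10) are each worse than D3 on at least one objective.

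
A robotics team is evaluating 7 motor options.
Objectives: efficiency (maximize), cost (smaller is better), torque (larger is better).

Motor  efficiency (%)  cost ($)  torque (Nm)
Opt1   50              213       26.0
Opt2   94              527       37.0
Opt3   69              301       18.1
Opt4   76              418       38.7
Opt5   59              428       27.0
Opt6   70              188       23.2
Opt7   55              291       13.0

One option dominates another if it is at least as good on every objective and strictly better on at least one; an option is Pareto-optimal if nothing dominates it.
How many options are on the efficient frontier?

4

Opt1: not dominated.
Opt2: not dominated (best efficiency).
Opt3: dominated by Opt6 (efficiency 70≥69, cost 188≤301, torque 23.2≥18.1).
Opt4: not dominated (best torque).
Opt5: dominated by Opt4 (efficiency 76≥59, cost 418≤428, torque 38.7≥27.0).
Opt6: not dominated (best cost).
Opt7: dominated by Opt6 (efficiency 70≥55, cost 188≤291, torque 23.2≥13.0).
Pareto-optimal: Opt1, Opt2, Opt4, Opt6 → 4.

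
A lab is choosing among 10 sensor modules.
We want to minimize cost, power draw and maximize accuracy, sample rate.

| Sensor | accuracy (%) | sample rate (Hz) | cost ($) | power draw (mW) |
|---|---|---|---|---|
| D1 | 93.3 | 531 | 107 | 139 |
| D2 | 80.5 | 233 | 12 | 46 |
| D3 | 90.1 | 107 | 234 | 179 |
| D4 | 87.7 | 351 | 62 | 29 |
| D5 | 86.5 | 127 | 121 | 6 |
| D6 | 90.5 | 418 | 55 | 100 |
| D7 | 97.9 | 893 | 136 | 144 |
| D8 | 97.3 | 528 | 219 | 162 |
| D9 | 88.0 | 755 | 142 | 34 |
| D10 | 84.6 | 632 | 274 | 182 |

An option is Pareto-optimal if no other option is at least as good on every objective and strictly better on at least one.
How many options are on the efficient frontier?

D1: not dominated.
D2: not dominated (best cost).
D3: dominated by D1 (accuracy 93.3≥90.1, sample rate 531≥107, cost 107≤234, power draw 139≤179).
D4: not dominated.
D5: not dominated (best power draw).
D6: not dominated.
D7: not dominated (best accuracy).
D8: dominated by D7 (accuracy 97.9≥97.3, sample rate 893≥528, cost 136≤219, power draw 144≤162).
D9: not dominated.
D10: dominated by D7 (accuracy 97.9≥84.6, sample rate 893≥632, cost 136≤274, power draw 144≤182).
Pareto-optimal: D1, D2, D4, D5, D6, D7, D9 → 7.

7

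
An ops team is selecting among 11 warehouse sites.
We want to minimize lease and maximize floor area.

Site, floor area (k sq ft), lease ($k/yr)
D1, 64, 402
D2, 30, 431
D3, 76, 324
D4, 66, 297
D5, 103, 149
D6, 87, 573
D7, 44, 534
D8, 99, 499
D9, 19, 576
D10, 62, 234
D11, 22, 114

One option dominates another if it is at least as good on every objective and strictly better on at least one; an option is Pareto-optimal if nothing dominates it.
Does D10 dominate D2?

D10 vs D2: floor area 62≥30, lease 234≤431 — D10 is at least as good on every objective with at least one strict improvement.

Yes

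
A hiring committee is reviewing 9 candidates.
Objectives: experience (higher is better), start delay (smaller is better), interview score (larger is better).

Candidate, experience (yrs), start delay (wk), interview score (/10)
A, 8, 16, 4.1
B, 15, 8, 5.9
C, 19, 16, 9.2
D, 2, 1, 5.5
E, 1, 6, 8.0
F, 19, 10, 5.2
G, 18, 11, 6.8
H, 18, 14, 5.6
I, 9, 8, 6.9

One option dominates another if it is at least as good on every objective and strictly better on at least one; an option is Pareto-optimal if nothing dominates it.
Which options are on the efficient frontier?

B, C, D, E, F, G, I

A: dominated by B (experience 15≥8, start delay 8≤16, interview score 5.9≥4.1).
B: not dominated.
C: not dominated (best interview score).
D: not dominated (best start delay).
E: not dominated.
F: not dominated.
G: not dominated.
H: dominated by G (experience 18≥18, start delay 11≤14, interview score 6.8≥5.6).
I: not dominated.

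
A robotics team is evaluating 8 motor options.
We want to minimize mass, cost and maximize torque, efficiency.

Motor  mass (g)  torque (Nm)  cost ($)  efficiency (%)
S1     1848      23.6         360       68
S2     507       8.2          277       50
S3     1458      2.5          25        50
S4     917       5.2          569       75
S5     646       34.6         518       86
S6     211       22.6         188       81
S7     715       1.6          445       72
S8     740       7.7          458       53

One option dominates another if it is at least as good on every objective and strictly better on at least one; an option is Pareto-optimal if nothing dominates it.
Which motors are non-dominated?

S1, S3, S5, S6

S1: not dominated.
S2: dominated by S6 (mass 211≤507, torque 22.6≥8.2, cost 188≤277, efficiency 81≥50).
S3: not dominated (best cost).
S4: dominated by S5 (mass 646≤917, torque 34.6≥5.2, cost 518≤569, efficiency 86≥75).
S5: not dominated (best torque).
S6: not dominated (best mass).
S7: dominated by S6 (mass 211≤715, torque 22.6≥1.6, cost 188≤445, efficiency 81≥72).
S8: dominated by S6 (mass 211≤740, torque 22.6≥7.7, cost 188≤458, efficiency 81≥53).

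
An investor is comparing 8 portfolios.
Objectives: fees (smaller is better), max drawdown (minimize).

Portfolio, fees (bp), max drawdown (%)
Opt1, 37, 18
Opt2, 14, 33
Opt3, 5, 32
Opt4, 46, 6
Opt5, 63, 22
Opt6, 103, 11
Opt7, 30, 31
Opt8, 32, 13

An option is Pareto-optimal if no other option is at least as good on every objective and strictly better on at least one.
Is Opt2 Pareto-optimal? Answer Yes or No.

No

Opt3 vs Opt2: fees 5≤14, max drawdown 32≤33 — Opt3 is at least as good on every objective and strictly better on at least one, so Opt3 dominates Opt2.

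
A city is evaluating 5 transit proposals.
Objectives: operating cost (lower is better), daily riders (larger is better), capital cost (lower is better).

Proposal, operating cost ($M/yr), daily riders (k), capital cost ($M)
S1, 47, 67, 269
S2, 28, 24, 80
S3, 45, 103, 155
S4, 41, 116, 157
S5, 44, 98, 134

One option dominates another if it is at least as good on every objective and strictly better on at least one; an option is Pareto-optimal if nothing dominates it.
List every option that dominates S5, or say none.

none

S1: worse on operating cost (47 vs 44).
S2: worse on daily riders (24 vs 98).
S3: worse on operating cost (45 vs 44).
S4: worse on capital cost (157 vs 134).
No option dominates S5.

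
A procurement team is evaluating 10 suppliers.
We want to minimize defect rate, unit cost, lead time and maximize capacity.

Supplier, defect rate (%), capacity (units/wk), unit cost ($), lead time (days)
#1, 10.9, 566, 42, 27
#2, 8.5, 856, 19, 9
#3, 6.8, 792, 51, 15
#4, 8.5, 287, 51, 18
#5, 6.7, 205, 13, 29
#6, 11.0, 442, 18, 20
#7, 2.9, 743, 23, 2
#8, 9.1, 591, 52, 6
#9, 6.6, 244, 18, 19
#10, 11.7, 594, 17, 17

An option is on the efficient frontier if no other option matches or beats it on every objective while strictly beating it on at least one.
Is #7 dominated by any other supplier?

No

#1: worse on defect rate (10.9 vs 2.9).
#2: worse on defect rate (8.5 vs 2.9).
#3: worse on defect rate (6.8 vs 2.9).
#4: worse on defect rate (8.5 vs 2.9).
#5: worse on defect rate (6.7 vs 2.9).
#6: worse on defect rate (11.0 vs 2.9).
#8: worse on defect rate (9.1 vs 2.9).
#9: worse on defect rate (6.6 vs 2.9).
#10: worse on defect rate (11.7 vs 2.9).
No option is at least as good as #7 on every objective and strictly better on one.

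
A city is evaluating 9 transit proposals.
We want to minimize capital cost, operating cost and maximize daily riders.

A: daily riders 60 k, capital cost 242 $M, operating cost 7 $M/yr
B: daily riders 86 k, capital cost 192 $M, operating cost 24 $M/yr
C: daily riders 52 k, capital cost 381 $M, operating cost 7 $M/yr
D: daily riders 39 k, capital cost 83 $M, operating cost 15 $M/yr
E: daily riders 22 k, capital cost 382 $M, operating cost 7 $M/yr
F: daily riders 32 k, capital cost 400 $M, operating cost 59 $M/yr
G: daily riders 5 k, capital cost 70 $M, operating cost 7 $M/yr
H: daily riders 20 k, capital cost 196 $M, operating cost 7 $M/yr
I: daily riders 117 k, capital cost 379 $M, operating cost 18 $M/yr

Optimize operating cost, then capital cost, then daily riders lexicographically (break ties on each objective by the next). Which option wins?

G

First minimize operating cost: best is 7, kept {A, C, E, G, H}.
Then minimize capital cost: best is 70, kept {G}.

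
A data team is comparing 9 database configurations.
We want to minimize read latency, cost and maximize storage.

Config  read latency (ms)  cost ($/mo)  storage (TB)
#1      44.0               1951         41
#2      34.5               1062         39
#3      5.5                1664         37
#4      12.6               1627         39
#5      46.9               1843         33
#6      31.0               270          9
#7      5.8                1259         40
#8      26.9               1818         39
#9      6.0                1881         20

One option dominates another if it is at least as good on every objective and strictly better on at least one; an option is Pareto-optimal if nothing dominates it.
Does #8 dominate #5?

Yes

#8 vs #5: read latency 26.9≤46.9, cost 1818≤1843, storage 39≥33 — #8 is at least as good on every objective with at least one strict improvement.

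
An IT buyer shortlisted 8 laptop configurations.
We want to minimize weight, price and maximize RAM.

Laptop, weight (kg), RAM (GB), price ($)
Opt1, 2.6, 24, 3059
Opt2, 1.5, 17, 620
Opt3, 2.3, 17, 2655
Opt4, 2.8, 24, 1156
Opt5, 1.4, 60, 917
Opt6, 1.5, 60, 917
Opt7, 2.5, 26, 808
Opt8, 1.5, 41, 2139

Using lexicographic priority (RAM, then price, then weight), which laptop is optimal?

Opt5

First maximize RAM: best is 60, kept {Opt5, Opt6}.
Then minimize price: best is 917, kept {Opt5, Opt6}.
Then minimize weight: best is 1.4, kept {Opt5}.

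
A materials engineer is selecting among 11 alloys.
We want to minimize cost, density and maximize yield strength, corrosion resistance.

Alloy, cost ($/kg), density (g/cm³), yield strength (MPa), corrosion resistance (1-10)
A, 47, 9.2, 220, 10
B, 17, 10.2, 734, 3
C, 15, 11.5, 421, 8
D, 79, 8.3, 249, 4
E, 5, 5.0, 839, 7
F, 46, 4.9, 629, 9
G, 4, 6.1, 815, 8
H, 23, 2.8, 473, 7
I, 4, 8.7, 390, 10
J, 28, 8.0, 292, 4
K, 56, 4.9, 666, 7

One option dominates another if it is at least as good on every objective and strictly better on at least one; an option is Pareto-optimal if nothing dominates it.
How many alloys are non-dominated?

6

A: dominated by I (cost 4≤47, density 8.7≤9.2, yield strength 390≥220, corrosion resistance 10≥10).
B: dominated by E (cost 5≤17, density 5.0≤10.2, yield strength 839≥734, corrosion resistance 7≥3).
C: dominated by G (cost 4≤15, density 6.1≤11.5, yield strength 815≥421, corrosion resistance 8≥8).
D: dominated by E (cost 5≤79, density 5.0≤8.3, yield strength 839≥249, corrosion resistance 7≥4).
E: not dominated (best yield strength).
F: not dominated.
G: not dominated.
H: not dominated (best density).
I: not dominated.
J: dominated by E (cost 5≤28, density 5.0≤8.0, yield strength 839≥292, corrosion resistance 7≥4).
K: not dominated.
Pareto-optimal: E, F, G, H, I, K → 6.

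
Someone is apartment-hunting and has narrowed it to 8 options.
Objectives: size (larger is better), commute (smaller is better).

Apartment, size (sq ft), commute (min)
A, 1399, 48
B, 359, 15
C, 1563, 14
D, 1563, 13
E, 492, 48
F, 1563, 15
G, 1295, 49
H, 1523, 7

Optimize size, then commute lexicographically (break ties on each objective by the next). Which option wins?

D

First maximize size: best is 1563, kept {C, D, F}.
Then minimize commute: best is 13, kept {D}.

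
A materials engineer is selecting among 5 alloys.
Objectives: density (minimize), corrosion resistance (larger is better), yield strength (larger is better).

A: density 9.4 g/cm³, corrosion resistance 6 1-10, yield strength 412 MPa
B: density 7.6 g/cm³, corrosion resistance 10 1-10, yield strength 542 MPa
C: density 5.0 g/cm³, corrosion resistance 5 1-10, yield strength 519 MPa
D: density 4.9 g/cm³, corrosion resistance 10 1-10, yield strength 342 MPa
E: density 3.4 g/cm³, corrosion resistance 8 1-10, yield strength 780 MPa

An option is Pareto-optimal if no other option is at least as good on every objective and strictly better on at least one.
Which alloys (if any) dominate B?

none

A: worse on density (9.4 vs 7.6).
C: worse on corrosion resistance (5 vs 10).
D: worse on yield strength (342 vs 542).
E: worse on corrosion resistance (8 vs 10).
No option dominates B.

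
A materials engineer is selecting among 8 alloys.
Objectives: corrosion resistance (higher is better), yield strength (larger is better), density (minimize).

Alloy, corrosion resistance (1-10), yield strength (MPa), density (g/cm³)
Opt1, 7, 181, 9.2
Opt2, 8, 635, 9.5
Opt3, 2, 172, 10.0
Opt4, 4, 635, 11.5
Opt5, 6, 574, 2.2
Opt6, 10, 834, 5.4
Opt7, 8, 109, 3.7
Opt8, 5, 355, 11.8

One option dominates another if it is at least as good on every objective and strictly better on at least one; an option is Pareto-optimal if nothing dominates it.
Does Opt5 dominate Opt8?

Yes

Opt5 vs Opt8: corrosion resistance 6≥5, yield strength 574≥355, density 2.2≤11.8 — Opt5 is at least as good on every objective with at least one strict improvement.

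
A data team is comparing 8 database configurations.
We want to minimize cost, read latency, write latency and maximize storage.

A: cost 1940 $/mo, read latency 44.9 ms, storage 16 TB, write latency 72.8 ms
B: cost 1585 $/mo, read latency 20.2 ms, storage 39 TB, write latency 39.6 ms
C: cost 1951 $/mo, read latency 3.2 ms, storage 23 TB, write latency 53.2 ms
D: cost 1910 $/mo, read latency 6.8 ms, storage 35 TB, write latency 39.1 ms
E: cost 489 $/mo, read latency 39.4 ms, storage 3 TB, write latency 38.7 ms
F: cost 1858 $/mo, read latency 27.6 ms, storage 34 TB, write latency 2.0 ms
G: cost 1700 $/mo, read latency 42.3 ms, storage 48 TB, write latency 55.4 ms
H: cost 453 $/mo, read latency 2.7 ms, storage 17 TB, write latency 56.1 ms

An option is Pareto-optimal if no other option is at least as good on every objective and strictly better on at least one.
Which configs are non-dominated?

B, C, D, E, F, G, H

A: dominated by B (cost 1585≤1940, read latency 20.2≤44.9, storage 39≥16, write latency 39.6≤72.8).
B: not dominated.
C: not dominated.
D: not dominated.
E: not dominated.
F: not dominated (best write latency).
G: not dominated (best storage).
H: not dominated (best cost).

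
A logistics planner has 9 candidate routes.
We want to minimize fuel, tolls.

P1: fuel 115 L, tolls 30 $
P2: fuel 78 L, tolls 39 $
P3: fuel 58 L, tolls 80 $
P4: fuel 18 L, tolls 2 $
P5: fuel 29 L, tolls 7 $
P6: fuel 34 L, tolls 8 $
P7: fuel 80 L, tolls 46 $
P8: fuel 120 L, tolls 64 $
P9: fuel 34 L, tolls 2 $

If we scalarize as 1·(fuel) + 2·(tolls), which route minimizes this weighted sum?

P1: 1·115 + 2·30 = 175
P2: 1·78 + 2·39 = 156
P3: 1·58 + 2·80 = 218
P4: 1·18 + 2·2 = 22
P5: 1·29 + 2·7 = 43
P6: 1·34 + 2·8 = 50
P7: 1·80 + 2·46 = 172
P8: 1·120 + 2·64 = 248
P9: 1·34 + 2·2 = 38
Lowest: P4 at 22.

P4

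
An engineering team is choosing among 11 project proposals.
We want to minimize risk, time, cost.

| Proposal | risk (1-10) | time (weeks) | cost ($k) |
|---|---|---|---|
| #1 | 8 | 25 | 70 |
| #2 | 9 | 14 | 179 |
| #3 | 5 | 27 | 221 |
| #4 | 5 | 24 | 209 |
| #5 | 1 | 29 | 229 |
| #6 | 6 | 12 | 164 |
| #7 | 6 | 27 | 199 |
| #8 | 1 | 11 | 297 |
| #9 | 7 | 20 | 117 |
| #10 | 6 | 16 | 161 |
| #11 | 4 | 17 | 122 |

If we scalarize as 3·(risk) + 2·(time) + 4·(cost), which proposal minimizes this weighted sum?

#1: 3·8 + 2·25 + 4·70 = 354
#2: 3·9 + 2·14 + 4·179 = 771
#3: 3·5 + 2·27 + 4·221 = 953
#4: 3·5 + 2·24 + 4·209 = 899
#5: 3·1 + 2·29 + 4·229 = 977
#6: 3·6 + 2·12 + 4·164 = 698
#7: 3·6 + 2·27 + 4·199 = 868
#8: 3·1 + 2·11 + 4·297 = 1213
#9: 3·7 + 2·20 + 4·117 = 529
#10: 3·6 + 2·16 + 4·161 = 694
#11: 3·4 + 2·17 + 4·122 = 534
Lowest: #1 at 354.

#1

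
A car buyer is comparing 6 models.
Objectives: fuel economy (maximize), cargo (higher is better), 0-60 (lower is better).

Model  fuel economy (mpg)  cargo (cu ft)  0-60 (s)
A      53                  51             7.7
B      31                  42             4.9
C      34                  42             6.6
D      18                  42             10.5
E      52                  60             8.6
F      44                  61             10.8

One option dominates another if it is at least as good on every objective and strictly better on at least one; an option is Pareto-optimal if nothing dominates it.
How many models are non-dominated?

5

A: not dominated (best fuel economy).
B: not dominated (best 0-60).
C: not dominated.
D: dominated by A (fuel economy 53≥18, cargo 51≥42, 0-60 7.7≤10.5).
E: not dominated.
F: not dominated (best cargo).
Pareto-optimal: A, B, C, E, F → 5.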